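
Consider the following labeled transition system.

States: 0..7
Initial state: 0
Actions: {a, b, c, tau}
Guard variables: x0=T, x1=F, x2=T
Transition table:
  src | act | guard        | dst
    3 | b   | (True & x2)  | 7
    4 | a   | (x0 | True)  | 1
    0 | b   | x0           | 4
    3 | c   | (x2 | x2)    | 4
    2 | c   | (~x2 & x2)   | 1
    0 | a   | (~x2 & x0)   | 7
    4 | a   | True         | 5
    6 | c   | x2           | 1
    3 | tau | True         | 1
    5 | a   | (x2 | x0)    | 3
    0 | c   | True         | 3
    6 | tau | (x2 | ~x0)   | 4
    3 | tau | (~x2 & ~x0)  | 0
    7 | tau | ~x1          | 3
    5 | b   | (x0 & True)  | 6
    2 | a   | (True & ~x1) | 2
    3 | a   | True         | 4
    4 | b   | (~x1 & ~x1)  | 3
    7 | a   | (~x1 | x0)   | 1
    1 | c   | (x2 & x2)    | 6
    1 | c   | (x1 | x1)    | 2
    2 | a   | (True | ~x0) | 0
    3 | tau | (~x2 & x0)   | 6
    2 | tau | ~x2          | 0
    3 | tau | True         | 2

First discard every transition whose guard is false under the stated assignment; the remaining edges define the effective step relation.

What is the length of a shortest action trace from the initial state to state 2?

Layered search for 2:
  depth 0: {0}
  depth 1: {3,4}
  depth 2: {1,2,5,7}
2 enters at depth 2; path c·tau

Answer: 2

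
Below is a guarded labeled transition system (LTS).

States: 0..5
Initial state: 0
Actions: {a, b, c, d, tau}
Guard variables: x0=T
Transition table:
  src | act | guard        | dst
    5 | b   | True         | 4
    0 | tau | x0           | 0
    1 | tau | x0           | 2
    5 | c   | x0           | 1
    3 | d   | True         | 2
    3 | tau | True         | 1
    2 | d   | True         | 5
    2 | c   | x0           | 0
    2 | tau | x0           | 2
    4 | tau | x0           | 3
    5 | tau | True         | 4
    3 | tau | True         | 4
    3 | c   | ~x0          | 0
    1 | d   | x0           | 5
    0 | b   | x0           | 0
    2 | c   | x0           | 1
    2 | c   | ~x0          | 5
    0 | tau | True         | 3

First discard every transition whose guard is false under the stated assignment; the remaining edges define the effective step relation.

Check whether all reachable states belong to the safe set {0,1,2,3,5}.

Answer: INVARIANT VIOLATED at state 4

Working:
Allowed set {0,1,2,3,5}
Reachable = {0,1,2,3,4,5}
  0: ✓
  1: ✓
  2: ✓
  3: ✓
  4: outside
  5: ✓
counterexample path to 4: tau·tau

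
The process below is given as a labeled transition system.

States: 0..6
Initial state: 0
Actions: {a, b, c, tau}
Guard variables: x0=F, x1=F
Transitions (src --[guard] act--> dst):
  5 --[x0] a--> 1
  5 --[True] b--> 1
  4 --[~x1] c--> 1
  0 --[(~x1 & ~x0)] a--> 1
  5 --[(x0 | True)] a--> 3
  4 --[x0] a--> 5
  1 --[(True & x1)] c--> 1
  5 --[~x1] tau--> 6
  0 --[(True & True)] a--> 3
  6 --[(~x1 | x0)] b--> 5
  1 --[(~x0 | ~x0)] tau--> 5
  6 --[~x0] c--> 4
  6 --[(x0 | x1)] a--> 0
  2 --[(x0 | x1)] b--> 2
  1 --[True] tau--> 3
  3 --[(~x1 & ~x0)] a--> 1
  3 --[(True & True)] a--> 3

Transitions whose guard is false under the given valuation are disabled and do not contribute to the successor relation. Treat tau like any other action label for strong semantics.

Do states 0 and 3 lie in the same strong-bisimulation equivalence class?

Refine partition for ~:
  π0 = {{0,1,2,3,4,5,6}}
  π1 = {{0,3},{1},{2},{4},{5},{6}}
stable after 2 split(s): 6 block(s)
0∈{0,3}, 3∈{0,3}

Answer: BISIMILAR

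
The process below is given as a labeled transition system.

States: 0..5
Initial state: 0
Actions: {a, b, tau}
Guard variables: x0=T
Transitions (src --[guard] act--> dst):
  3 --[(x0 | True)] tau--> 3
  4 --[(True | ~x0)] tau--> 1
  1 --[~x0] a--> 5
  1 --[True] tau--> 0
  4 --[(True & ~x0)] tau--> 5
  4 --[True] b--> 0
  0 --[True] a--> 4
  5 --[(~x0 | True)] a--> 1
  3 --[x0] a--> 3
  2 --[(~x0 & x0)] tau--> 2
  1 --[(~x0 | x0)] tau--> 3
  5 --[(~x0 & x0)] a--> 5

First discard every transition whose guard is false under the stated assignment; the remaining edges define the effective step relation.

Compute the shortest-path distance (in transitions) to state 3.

Breadth-first toward 3:
  Layer 0: {0}
  Layer 1: {4}
  Layer 2: {1}
  Layer 3: {3}
depth(3)=3, e.g. a·tau·tau

Answer: 3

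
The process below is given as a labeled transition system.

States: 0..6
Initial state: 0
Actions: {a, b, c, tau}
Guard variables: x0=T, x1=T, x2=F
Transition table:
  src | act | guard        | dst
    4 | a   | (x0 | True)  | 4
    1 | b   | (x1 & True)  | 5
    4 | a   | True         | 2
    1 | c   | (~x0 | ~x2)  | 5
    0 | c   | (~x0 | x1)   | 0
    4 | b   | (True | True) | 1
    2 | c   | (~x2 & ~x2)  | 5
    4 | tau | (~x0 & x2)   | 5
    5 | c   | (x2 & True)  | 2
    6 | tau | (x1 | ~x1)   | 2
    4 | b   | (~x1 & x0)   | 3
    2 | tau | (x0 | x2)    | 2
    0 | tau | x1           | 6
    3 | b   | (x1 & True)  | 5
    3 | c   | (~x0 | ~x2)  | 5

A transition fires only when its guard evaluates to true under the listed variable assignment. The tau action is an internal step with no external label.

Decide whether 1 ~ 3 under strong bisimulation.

Compute ~ classes (split until stable):
  round 0: {{0,1,2,3,4,5,6}}
  round 1: {{0,2},{1,3},{4},{5},{6}}
  round 2: {{0},{1,3},{2},{4},{5},{6}}
Fixed point at round 3; 6 class(es).
1∈{1,3}, 3∈{1,3}

Answer: BISIMILAR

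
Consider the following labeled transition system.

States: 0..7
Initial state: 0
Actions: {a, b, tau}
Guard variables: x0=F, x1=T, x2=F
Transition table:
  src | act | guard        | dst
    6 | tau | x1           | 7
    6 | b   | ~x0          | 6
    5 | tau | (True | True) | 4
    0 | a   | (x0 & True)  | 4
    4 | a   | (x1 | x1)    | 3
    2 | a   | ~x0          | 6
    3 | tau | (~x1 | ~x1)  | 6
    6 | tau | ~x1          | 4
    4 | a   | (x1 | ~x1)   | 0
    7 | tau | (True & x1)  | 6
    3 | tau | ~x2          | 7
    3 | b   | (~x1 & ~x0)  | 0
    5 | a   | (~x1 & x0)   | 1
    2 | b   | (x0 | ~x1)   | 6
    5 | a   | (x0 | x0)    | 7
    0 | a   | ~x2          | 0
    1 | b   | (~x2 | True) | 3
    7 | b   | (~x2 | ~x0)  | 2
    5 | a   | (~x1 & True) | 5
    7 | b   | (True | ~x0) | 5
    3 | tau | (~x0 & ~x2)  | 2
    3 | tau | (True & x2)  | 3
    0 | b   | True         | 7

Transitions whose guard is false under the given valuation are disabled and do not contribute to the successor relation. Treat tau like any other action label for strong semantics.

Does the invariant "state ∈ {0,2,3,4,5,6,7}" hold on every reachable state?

Answer: INVARIANT HOLDS

Analysis:
Safe = {0,2,3,4,5,6,7}
R = {0,2,3,4,5,6,7}
  0: safe
  2: safe
  3: safe
  4: safe
  5: safe
  6: safe
  7: safe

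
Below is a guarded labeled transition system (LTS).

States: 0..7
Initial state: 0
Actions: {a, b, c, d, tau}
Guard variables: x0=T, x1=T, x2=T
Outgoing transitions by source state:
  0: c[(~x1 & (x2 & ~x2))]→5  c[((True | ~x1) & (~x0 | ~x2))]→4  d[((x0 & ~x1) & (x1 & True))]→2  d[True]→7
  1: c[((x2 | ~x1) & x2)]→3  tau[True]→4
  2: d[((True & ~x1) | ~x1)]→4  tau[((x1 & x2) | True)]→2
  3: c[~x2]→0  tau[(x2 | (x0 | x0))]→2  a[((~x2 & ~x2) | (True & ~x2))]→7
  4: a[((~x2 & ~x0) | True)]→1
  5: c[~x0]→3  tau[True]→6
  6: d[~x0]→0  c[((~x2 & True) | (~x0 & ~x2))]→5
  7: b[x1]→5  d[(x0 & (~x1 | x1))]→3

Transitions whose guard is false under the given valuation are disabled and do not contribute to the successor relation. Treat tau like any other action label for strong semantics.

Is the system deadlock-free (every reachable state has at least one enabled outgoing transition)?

Reach set: {0,2,3,5,6,7}
  0: d→7  [1 out]
  2: tau→2  [1 out]
  3: tau→2  [1 out]
  5: tau→6  [1 out]
  6: ∅  [deadlock]
  7: b→5  d→3  [2 out]
Path to 6: d·b·tau

Answer: DEADLOCK at state 6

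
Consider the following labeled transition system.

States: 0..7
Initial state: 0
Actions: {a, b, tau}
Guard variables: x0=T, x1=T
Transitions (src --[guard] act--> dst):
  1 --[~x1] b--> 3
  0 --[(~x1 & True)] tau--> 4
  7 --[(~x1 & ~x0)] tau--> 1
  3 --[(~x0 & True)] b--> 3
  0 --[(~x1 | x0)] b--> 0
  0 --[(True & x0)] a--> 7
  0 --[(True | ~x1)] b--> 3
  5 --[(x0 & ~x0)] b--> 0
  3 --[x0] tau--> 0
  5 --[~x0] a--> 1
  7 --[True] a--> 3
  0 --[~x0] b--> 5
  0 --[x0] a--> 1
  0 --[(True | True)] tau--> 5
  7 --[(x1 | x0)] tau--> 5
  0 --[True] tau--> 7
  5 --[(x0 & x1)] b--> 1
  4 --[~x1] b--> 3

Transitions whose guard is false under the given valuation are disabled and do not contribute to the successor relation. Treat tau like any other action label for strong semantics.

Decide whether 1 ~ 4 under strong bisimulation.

Answer: BISIMILAR

Trace:
Compute ~ classes (split until stable):
  P[0] = {{0,1,2,3,4,5,6,7}}
  P[1] = {{0},{1,2,4,6},{3},{5},{7}}
stable after 2 split(s): 5 block(s)
class of 1: {1,2,4,6}; class of 4: {1,2,4,6}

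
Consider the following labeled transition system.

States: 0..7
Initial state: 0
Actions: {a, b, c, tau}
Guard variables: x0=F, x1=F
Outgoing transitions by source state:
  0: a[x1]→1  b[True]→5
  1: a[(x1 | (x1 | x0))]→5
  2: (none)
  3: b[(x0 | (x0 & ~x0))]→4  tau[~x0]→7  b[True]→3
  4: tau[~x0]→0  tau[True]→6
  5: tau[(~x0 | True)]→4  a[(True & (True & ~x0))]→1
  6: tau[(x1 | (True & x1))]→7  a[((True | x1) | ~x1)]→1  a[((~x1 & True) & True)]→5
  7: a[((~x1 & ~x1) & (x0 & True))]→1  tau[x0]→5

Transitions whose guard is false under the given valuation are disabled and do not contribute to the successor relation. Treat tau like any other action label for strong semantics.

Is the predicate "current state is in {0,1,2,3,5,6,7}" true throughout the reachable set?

Answer: INVARIANT VIOLATED at state 4

Working:
Inv-set: {0,1,2,3,5,6,7}
Reach set: {0,1,4,5,6}
  0: ok
  1: ok
  4: outside
  5: ok
  6: ok
counterexample path to 4: b·tau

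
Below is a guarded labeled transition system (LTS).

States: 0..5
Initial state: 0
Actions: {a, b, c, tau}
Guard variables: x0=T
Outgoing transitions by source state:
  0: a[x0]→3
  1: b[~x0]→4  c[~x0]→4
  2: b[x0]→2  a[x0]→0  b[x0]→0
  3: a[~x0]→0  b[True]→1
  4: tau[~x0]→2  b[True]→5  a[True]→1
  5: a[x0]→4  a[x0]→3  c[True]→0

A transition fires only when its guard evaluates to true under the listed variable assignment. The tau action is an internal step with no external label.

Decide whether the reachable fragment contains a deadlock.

Answer: DEADLOCK at state 1

Working:
R = {0,1,3}
  0: a→3  [deg 1]
  1: ∅  [deadlock]
  3: b→1  [deg 1]
trace reaching 1: a·b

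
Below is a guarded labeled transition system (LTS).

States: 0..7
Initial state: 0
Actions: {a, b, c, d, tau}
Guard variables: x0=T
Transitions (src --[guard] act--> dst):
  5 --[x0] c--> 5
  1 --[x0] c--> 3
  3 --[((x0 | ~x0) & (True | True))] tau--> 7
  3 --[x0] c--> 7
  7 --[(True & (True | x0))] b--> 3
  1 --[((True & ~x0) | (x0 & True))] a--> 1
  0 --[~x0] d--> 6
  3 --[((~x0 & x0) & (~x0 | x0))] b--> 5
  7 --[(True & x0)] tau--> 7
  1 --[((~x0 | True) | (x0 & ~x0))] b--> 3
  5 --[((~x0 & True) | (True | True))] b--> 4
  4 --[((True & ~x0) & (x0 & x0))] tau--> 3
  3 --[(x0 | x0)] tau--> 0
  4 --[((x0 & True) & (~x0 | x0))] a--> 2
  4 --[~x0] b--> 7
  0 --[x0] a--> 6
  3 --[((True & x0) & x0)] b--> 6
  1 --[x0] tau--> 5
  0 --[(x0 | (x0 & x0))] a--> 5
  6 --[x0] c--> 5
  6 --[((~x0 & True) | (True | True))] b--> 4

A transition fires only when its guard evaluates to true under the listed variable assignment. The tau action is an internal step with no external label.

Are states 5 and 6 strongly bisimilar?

Answer: BISIMILAR

Working:
Bisimulation quotient by refinement:
  π0 = {{0,1,2,3,4,5,6,7}}
  π1 = {{0,4},{1},{2},{3},{5,6},{7}}
  π2 = {{0},{1},{2},{3},{4},{5,6},{7}}
7 equivalence class(es) (converged in 3)
[5]={5,6}  [6]={5,6}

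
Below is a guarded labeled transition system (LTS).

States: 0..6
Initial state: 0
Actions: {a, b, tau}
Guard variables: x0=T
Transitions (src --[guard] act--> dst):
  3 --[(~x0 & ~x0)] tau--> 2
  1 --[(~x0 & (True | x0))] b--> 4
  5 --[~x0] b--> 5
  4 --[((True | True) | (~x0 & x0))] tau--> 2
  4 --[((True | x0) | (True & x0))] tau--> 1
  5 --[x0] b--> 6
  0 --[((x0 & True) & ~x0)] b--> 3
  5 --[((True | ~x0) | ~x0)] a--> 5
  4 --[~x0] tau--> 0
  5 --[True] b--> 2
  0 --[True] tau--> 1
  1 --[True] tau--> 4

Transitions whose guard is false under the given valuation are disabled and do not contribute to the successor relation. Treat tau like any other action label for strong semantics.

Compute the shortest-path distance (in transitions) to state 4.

Answer: 2

Working:
BFS to 4:
  depth 0: {0}
  depth 1: {1}
  depth 2: {4}
first hit 4 at d=2 via tau·tau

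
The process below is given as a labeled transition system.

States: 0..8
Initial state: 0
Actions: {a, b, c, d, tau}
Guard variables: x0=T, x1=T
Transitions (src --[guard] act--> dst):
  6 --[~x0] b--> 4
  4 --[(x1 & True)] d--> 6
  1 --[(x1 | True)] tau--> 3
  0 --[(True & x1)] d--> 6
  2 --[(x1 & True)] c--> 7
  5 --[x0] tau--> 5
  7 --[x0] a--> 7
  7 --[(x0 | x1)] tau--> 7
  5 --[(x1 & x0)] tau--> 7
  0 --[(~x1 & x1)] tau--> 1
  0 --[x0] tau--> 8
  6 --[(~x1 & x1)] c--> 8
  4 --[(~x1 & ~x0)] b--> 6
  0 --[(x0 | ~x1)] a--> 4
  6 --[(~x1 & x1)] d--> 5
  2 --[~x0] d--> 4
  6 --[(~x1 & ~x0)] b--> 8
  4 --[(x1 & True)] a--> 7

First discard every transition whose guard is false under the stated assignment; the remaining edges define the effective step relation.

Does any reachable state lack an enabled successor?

Answer: DEADLOCK at state 6

Working:
R = {0,4,6,7,8}
  0: a→4  d→6  tau→8  [3 exit(s)]
  4: a→7  d→6  [2 exit(s)]
  6: ∅  [STUCK]
  7: a→7  tau→7  [2 exit(s)]
  8: ∅  [STUCK]
witness 6: d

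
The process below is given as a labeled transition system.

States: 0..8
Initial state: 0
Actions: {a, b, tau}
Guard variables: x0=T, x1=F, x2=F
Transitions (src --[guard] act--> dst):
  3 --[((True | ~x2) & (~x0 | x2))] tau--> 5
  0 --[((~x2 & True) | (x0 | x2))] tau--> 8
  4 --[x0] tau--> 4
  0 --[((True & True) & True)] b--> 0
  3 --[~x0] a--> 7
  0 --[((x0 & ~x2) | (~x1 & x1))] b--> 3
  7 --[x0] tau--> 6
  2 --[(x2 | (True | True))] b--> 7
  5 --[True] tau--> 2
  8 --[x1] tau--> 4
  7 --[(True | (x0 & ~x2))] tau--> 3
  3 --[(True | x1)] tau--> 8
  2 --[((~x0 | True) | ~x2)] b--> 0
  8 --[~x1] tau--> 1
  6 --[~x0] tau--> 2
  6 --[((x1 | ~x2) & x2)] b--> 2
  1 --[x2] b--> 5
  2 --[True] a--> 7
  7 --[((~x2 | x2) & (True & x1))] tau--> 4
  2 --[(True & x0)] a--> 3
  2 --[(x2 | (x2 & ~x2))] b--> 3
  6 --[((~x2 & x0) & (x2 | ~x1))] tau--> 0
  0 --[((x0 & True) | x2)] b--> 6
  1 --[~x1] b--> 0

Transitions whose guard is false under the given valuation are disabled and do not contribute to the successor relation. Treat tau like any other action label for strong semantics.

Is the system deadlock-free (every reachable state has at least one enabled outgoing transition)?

Reach set: {0,1,3,6,8}
  0: b→0  b→3  b→6  tau→8  [deg 4]
  1: b→0  [deg 1]
  3: tau→8  [deg 1]
  6: tau→0  [deg 1]
  8: tau→1  [deg 1]

Answer: DEADLOCK-FREE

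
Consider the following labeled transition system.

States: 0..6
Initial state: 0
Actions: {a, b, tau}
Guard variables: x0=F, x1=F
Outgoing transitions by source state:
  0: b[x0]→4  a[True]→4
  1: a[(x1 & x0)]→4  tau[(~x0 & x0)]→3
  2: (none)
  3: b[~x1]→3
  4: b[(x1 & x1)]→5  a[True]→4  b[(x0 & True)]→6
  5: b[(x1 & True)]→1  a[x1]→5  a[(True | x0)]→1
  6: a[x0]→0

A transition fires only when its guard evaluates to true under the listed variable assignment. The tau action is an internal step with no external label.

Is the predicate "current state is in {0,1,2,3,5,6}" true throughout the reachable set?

Answer: INVARIANT VIOLATED at state 4

Working:
Inv-set: {0,1,2,3,5,6}
R = {0,4}
  0: ok
  4: ✗ unsafe
witness against invariant: a → 4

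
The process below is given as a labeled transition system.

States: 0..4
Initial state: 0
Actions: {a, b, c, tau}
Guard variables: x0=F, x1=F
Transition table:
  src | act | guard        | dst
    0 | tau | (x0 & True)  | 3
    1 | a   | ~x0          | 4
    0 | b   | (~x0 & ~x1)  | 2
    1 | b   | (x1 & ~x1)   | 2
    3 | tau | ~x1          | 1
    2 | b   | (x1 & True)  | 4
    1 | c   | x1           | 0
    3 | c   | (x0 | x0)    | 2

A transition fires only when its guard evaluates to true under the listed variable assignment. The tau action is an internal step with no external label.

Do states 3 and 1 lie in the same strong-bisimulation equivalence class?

Refine partition for ~:
  round 0: {{0,1,2,3,4}}
  round 1: {{0},{1},{2,4},{3}}
stable after 2 split(s): 4 block(s)
3∈{3}, 1∈{1}

Answer: NOT BISIMILAR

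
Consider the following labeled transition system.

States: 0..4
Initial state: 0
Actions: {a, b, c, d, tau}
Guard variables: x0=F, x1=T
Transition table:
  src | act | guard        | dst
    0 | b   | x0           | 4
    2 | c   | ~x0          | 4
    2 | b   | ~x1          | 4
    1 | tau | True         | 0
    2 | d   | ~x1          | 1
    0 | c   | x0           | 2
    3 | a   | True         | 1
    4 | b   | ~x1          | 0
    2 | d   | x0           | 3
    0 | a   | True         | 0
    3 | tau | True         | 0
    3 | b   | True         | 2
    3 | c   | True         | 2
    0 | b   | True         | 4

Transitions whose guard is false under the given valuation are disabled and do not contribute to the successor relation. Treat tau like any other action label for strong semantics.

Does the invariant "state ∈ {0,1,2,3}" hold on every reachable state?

Answer: INVARIANT VIOLATED at state 4

Analysis:
Allowed set {0,1,2,3}
Reach set: {0,4}
  0: ✓
  4: outside
witness against invariant: b → 4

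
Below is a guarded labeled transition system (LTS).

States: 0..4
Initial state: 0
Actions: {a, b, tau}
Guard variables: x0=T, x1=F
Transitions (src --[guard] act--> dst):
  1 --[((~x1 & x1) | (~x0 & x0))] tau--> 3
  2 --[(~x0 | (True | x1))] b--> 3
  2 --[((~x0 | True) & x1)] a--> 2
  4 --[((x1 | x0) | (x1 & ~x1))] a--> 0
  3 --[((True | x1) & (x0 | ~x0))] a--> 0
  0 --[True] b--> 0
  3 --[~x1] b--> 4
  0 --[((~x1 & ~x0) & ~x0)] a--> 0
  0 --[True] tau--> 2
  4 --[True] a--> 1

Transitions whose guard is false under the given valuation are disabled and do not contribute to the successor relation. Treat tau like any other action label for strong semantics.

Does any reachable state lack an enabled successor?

Answer: DEADLOCK at state 1

Working:
Reach set: {0,1,2,3,4}
  0: b→0  tau→2  [2 exit(s)]
  1: ∅  [deadlock]
  2: b→3  [1 exit(s)]
  3: a→0  b→4  [2 exit(s)]
  4: a→0  a→1  [2 exit(s)]
Path to 1: tau·b·b·a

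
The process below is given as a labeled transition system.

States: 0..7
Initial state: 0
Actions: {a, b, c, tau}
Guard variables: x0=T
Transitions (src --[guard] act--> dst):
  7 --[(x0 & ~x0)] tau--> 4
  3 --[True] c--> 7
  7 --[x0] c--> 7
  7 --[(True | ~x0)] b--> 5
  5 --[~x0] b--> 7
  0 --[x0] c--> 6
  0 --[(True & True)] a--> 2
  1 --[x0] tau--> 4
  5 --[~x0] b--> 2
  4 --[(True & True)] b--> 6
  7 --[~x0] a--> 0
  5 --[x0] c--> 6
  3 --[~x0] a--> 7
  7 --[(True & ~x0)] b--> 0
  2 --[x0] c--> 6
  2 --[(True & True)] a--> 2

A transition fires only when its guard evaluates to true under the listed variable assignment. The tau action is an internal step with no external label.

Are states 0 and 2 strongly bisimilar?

Answer: BISIMILAR

Analysis:
Bisimulation quotient by refinement:
  round 0: {{0,1,2,3,4,5,6,7}}
  round 1: {{0,2},{1},{3,5},{4},{6},{7}}
  round 2: {{0,2},{1},{3},{4},{5},{6},{7}}
stable after 3 split(s): 7 block(s)
0∈{0,2}, 2∈{0,2}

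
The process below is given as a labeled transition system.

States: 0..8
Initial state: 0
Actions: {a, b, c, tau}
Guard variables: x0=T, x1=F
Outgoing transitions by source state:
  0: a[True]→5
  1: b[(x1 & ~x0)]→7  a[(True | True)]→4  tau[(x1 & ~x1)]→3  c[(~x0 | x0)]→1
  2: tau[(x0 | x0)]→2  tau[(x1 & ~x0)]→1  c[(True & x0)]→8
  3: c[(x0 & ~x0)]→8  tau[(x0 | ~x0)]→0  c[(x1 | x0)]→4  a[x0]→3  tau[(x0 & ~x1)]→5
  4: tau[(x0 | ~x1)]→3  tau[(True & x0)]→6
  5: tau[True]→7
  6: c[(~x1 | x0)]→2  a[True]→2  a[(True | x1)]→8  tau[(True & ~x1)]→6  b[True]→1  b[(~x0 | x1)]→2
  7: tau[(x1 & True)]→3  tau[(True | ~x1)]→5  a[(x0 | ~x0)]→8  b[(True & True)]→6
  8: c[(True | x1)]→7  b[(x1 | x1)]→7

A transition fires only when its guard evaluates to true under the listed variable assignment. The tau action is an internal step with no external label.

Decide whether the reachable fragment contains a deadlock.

Answer: DEADLOCK-FREE

Trace:
Reach set: {0,1,2,3,4,5,6,7,8}
  0: a→5  [1 out]
  1: a→4  c→1  [2 out]
  2: c→8  tau→2  [2 out]
  3: a→3  c→4  tau→0  tau→5  [4 out]
  4: tau→3  tau→6  [2 out]
  5: tau→7  [1 out]
  6: a→2  a→8  b→1  c→2  tau→6  [5 out]
  7: a→8  b→6  tau→5  [3 out]
  8: c→7  [1 out]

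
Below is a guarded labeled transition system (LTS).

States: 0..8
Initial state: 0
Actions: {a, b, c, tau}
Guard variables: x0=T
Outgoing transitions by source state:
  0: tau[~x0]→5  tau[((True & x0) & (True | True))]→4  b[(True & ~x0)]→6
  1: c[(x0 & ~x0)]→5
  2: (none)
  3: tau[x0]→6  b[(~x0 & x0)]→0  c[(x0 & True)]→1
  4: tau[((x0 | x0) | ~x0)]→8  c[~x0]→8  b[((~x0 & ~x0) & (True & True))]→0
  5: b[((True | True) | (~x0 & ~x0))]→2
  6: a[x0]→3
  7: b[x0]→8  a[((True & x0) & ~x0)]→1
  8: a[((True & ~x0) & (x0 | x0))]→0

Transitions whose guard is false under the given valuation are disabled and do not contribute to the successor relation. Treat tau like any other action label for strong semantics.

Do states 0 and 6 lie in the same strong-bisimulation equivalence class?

Answer: NOT BISIMILAR

Working:
Refine partition for ~:
  P[0] = {{0,1,2,3,4,5,6,7,8}}
  P[1] = {{0,4},{1,2,8},{3},{5,7},{6}}
  P[2] = {{0},{1,2,8},{3},{4},{5,7},{6}}
Fixed point at round 3; 6 class(es).
class of 0: {0}; class of 6: {6}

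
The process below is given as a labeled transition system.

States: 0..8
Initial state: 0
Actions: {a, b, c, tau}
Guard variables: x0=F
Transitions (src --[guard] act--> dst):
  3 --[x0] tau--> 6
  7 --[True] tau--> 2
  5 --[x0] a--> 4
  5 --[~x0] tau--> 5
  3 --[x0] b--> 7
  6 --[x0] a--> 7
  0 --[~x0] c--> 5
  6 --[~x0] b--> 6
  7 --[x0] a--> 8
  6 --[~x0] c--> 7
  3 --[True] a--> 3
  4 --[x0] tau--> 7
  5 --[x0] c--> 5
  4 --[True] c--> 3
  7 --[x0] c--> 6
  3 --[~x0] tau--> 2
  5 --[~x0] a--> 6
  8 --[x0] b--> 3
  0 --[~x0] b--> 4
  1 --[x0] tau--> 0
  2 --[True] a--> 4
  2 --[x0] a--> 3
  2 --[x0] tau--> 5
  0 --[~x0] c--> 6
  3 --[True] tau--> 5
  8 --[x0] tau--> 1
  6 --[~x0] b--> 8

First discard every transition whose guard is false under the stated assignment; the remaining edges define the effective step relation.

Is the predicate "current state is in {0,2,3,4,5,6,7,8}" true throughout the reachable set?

Safe = {0,2,3,4,5,6,7,8}
R = {0,2,3,4,5,6,7,8}
  0: ok
  2: ok
  3: ok
  4: ok
  5: ok
  6: ok
  7: ok
  8: ok

Answer: INVARIANT HOLDS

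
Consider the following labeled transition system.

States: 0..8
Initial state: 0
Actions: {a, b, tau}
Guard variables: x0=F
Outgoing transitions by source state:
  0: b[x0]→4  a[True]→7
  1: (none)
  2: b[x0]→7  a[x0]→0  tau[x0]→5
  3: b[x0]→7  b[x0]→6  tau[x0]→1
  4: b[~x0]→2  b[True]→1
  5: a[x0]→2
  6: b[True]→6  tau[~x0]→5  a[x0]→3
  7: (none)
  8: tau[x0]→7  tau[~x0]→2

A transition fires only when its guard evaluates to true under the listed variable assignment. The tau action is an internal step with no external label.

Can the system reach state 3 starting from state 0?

6 transition(s) survive guard evaluation.
Layer 0: {0}
Layer 1: {7}  now seen {0,7}
R = {0,7}

Answer: UNREACHABLE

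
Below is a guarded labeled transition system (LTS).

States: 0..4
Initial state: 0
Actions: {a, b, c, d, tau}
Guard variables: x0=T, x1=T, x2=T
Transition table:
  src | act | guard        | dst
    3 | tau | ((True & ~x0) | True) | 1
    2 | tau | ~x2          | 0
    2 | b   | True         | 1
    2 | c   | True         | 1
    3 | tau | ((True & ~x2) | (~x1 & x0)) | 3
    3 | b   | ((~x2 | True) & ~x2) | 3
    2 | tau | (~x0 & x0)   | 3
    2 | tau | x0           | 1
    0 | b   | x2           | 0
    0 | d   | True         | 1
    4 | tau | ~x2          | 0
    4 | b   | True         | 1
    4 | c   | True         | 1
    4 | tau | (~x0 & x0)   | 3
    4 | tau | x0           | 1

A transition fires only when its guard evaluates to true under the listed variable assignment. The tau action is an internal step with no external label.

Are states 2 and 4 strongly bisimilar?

Compute ~ classes (split until stable):
  π0 = {{0,1,2,3,4}}
  π1 = {{0},{1},{2,4},{3}}
stable after 2 split(s): 4 block(s)
[2]={2,4}  [4]={2,4}

Answer: BISIMILAR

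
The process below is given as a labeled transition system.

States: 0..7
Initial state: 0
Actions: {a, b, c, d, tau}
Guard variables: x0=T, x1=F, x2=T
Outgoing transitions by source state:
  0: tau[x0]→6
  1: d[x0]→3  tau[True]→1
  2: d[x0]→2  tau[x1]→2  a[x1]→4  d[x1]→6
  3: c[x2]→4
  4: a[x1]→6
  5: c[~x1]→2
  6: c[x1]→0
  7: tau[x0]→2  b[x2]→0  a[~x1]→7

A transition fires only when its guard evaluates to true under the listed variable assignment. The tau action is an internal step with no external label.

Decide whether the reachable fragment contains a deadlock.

R = {0,6}
  0: tau→6  [1 exit(s)]
  6: ∅  [no exit]
trace reaching 6: tau

Answer: DEADLOCK at state 6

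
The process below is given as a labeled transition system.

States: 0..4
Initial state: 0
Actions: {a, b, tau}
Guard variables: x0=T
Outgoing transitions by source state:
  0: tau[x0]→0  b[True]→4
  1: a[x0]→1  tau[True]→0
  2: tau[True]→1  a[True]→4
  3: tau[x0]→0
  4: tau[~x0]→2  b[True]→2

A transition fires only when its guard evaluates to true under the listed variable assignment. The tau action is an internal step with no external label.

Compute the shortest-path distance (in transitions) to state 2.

Breadth-first toward 2:
  Layer 0: {0}
  Layer 1: {4}
  Layer 2: {2}
depth(2)=2, e.g. b·b

Answer: 2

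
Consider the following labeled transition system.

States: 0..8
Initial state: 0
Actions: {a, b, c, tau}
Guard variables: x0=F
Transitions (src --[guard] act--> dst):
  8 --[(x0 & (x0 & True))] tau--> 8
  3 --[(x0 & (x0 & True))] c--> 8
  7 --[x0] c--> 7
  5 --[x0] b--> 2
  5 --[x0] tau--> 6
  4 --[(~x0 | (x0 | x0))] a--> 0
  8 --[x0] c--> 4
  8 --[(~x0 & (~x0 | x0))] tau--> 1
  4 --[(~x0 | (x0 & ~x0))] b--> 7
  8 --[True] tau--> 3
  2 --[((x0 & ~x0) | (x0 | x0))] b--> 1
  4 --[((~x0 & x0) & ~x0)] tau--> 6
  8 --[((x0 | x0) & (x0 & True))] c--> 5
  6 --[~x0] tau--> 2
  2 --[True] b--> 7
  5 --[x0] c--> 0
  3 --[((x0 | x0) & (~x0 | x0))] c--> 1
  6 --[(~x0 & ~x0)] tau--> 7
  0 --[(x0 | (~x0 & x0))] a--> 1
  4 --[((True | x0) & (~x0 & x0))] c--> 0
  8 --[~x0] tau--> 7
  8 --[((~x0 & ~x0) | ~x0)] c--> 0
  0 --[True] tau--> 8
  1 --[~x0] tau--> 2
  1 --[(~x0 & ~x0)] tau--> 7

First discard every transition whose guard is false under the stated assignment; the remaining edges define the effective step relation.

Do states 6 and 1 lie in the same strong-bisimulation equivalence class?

Bisimulation quotient by refinement:
  round 0: {{0,1,2,3,4,5,6,7,8}}
  round 1: {{0,1,6},{2},{3,5,7},{4},{8}}
  round 2: {{0},{1,6},{2},{3,5,7},{4},{8}}
6 equivalence class(es) (converged in 3)
class of 6: {1,6}; class of 1: {1,6}

Answer: BISIMILAR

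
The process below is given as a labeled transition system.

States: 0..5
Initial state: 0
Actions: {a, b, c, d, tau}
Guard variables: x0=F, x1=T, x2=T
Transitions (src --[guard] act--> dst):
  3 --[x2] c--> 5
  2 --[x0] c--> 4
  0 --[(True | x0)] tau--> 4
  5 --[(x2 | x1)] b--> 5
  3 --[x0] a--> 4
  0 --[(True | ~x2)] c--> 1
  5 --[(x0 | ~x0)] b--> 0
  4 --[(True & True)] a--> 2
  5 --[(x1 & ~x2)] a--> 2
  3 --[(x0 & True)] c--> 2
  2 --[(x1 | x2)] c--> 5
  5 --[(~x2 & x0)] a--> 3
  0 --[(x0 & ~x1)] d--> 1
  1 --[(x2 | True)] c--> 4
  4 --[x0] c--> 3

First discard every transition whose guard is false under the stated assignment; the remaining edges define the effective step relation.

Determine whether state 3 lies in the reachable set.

Answer: UNREACHABLE

Working:
8 transition(s) survive guard evaluation.
L0 = {0}
L1 = {1,4}  cumulative {0,1,4}
L2 = {2}  cumulative {0,1,2,4}
L3 = {5}  cumulative {0,1,2,4,5}
R = {0,1,2,4,5}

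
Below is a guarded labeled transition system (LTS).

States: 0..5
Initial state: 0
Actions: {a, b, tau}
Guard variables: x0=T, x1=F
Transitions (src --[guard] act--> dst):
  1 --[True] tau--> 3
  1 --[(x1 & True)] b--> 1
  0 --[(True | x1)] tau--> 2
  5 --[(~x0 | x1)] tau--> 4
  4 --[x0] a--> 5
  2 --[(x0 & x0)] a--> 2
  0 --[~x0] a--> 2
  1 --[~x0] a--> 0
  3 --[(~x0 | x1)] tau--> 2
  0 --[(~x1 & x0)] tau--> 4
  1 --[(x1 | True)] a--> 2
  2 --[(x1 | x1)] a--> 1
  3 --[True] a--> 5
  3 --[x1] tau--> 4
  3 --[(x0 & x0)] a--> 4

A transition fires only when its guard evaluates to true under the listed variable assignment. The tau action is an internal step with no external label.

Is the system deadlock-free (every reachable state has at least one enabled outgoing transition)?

Answer: DEADLOCK at state 5

Working:
Reachable = {0,2,4,5}
  0: tau→2  tau→4  [deg 2]
  2: a→2  [deg 1]
  4: a→5  [deg 1]
  5: ∅  [no exit]
trace reaching 5: tau·a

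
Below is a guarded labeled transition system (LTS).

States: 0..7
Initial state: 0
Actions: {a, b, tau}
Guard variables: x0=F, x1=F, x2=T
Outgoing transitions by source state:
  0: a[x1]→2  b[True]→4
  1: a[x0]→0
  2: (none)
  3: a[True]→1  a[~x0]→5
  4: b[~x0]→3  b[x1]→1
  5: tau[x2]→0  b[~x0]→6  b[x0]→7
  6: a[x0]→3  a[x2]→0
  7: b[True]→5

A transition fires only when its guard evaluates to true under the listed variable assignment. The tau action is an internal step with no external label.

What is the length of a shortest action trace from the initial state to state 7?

Answer: UNREACHABLE

Trace:
BFS to 7:
  Layer 0: {0}
  Layer 1: {4}
  Layer 2: {3}
  Layer 3: {1,5}
  Layer 4: {6}
7 never appears.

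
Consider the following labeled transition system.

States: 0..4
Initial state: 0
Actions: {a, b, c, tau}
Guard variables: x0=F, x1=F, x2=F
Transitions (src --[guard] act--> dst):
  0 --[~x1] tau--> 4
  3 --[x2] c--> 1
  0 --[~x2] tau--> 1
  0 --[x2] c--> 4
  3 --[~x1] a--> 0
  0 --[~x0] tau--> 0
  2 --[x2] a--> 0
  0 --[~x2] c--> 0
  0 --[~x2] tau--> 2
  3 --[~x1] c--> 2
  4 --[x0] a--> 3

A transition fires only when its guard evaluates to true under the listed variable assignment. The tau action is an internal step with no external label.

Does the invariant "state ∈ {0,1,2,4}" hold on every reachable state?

Inv-set: {0,1,2,4}
Reachable = {0,1,2,4}
  0: ok
  1: ok
  2: ok
  4: ok

Answer: INVARIANT HOLDS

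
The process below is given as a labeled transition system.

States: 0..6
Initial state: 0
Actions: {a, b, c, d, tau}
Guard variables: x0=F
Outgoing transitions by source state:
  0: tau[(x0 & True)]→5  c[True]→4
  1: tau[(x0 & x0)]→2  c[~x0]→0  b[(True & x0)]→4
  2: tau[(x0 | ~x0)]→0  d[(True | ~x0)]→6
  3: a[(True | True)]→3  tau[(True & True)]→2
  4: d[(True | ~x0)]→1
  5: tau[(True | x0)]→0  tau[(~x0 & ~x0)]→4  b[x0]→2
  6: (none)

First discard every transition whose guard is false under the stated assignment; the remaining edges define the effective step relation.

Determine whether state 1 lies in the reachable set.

Guard filter leaves 9 enabled edge(s).
Layer 0: {0}
Layer 1: {4}  total {0,4}
Layer 2: {1}  total {0,1,4}
Reach set: {0,1,4}
Path to 1: c·d

Answer: REACHABLE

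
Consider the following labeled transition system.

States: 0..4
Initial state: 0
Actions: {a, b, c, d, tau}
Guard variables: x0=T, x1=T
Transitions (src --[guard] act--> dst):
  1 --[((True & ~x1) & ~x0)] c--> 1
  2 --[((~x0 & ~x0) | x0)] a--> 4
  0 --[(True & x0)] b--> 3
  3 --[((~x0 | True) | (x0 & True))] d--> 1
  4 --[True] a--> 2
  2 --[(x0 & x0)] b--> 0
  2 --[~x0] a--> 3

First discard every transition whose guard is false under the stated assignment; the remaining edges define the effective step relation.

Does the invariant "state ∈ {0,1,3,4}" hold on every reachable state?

Answer: INVARIANT HOLDS

Analysis:
Allowed set {0,1,3,4}
R = {0,1,3}
  0: ✓
  1: ✓
  3: ✓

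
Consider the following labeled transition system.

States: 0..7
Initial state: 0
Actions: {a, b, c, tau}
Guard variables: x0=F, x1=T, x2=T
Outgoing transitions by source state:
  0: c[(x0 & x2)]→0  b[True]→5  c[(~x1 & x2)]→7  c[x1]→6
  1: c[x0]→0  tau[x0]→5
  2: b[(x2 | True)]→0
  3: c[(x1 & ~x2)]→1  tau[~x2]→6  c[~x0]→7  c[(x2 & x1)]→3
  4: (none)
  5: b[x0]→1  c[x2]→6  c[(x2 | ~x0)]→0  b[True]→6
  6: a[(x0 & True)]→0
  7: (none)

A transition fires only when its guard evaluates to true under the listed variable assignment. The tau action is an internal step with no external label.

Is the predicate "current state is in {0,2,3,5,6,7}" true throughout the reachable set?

Safe = {0,2,3,5,6,7}
Reachable = {0,5,6}
  0: ✓
  5: ✓
  6: ✓

Answer: INVARIANT HOLDS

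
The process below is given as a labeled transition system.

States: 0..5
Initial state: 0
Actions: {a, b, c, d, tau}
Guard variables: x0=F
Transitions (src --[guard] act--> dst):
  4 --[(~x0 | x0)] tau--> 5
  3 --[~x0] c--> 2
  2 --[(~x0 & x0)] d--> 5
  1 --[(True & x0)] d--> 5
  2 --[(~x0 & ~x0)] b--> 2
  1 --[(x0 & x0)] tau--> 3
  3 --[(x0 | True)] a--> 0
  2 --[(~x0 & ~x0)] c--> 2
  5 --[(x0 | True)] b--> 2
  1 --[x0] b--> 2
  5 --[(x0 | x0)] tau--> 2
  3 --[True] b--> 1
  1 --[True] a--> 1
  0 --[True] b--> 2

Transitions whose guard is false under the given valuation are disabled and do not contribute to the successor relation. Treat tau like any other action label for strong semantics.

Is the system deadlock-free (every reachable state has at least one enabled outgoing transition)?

Answer: DEADLOCK-FREE

Working:
Reachable = {0,2}
  0: b→2  [deg 1]
  2: b→2  c→2  [deg 2]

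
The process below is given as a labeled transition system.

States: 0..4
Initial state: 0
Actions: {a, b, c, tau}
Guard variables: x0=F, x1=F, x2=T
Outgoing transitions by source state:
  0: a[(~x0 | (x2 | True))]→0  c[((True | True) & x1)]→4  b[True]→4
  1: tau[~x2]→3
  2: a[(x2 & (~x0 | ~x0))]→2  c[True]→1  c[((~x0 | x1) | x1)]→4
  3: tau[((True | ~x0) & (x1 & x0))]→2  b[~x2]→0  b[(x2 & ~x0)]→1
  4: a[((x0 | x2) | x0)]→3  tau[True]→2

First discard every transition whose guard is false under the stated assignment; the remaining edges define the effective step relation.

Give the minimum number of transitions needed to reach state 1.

Answer: 3

Analysis:
Breadth-first toward 1:
  L0 = {0}
  L1 = {4}
  L2 = {2,3}
  L3 = {1}
first hit 1 at d=3 via b·a·b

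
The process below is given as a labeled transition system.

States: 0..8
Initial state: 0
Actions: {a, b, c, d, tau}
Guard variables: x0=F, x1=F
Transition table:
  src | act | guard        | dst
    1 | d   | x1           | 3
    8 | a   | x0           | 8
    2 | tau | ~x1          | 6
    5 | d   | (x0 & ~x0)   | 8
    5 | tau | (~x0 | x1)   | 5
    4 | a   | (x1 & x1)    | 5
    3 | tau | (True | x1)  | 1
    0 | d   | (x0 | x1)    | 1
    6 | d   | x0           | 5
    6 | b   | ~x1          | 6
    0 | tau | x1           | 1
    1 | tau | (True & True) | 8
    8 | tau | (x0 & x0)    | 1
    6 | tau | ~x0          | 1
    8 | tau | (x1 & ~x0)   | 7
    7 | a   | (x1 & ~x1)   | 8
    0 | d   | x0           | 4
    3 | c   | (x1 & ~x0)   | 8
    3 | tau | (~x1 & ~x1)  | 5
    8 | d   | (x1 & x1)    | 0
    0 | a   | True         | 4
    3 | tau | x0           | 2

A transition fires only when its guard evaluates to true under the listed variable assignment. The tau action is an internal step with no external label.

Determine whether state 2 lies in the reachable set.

Answer: UNREACHABLE

Analysis:
Guard filter leaves 8 enabled edge(s).
Layer 0: {0}
Layer 1: {4}  total {0,4}
R = {0,4}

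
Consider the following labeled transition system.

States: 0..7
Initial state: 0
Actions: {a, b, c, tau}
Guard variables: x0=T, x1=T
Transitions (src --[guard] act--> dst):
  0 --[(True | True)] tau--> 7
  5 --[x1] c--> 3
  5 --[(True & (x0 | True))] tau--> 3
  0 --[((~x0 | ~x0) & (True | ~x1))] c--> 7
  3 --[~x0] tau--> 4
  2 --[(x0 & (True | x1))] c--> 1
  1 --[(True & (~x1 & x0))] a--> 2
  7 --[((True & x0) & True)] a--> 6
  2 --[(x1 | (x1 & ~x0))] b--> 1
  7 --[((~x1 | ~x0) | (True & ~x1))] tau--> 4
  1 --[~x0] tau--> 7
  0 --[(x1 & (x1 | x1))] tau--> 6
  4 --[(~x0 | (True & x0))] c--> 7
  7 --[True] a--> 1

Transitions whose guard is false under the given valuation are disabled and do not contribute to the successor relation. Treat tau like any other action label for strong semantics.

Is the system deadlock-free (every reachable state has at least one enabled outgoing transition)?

R = {0,1,6,7}
  0: tau→6  tau→7  [2 exit(s)]
  1: ∅  [no exit]
  6: ∅  [no exit]
  7: a→1  a→6  [2 exit(s)]
witness 1: tau·a

Answer: DEADLOCK at state 1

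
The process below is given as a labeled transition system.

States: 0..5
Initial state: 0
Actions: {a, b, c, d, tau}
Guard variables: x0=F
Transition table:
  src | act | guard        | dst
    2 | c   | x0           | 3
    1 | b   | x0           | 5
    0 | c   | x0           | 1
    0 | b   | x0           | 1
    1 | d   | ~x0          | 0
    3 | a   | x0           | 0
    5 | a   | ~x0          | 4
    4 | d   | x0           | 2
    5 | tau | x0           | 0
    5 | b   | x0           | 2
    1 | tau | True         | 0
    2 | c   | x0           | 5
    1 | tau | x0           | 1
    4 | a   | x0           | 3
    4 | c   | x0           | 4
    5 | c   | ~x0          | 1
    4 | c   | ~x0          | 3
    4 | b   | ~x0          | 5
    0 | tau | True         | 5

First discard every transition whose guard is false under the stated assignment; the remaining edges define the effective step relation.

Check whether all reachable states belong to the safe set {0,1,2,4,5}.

Answer: INVARIANT VIOLATED at state 3

Trace:
Safe = {0,1,2,4,5}
Reach set: {0,1,3,4,5}
  0: ok
  1: ok
  3: outside
  4: ok
  5: ok
reach 3 via tau·a·c — violates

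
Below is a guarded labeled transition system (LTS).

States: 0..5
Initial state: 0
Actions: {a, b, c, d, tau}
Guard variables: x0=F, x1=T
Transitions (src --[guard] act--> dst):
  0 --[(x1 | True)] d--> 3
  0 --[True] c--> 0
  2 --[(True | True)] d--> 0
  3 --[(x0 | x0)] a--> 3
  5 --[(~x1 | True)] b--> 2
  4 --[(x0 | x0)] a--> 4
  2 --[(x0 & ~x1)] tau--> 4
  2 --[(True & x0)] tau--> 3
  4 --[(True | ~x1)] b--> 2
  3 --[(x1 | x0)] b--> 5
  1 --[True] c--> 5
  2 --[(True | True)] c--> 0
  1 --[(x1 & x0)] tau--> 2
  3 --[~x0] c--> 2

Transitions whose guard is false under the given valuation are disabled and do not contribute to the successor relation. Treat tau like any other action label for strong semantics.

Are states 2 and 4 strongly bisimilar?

Answer: NOT BISIMILAR

Analysis:
Compute ~ classes (split until stable):
  π0 = {{0,1,2,3,4,5}}
  π1 = {{0,2},{1},{3},{4,5}}
  π2 = {{0},{1},{2},{3},{4,5}}
stable after 3 split(s): 5 block(s)
[2]={2}  [4]={4,5}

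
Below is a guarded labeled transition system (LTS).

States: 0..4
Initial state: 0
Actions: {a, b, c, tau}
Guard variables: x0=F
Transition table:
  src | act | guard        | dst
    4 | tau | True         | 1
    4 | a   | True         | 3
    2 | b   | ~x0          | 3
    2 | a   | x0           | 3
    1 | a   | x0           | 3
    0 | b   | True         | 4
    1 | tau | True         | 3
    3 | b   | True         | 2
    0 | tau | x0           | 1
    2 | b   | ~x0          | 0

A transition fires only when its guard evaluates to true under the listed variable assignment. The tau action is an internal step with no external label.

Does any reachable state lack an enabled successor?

Reach set: {0,1,2,3,4}
  0: b→4  [1 out]
  1: tau→3  [1 out]
  2: b→0  b→3  [2 out]
  3: b→2  [1 out]
  4: a→3  tau→1  [2 out]

Answer: DEADLOCK-FREE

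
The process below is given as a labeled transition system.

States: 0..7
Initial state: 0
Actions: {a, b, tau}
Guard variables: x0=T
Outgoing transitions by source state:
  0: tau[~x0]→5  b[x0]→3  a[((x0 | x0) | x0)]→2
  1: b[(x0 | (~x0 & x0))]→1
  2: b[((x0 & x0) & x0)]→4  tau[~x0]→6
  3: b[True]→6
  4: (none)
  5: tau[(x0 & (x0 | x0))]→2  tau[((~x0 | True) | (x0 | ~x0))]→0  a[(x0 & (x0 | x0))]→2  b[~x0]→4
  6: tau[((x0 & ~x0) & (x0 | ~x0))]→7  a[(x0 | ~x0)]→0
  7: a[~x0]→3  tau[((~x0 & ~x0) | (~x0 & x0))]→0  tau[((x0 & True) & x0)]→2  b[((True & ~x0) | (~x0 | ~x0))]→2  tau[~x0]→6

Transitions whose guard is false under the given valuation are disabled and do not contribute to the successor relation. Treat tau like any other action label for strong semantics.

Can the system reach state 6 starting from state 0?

Answer: REACHABLE

Analysis:
After dropping false guards: 10 live edges.
depth 0: {0}
depth 1: {2,3}  now seen {0,2,3}
depth 2: {4,6}  now seen {0,2,3,4,6}
R = {0,2,3,4,6}
trace reaching 6: b·b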